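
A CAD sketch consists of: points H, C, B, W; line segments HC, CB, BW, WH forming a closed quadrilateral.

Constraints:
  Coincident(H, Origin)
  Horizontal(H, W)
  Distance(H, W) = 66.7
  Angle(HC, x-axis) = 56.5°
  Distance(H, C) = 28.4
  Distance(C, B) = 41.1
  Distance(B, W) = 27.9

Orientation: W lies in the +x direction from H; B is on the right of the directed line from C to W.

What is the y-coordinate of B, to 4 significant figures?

-9.183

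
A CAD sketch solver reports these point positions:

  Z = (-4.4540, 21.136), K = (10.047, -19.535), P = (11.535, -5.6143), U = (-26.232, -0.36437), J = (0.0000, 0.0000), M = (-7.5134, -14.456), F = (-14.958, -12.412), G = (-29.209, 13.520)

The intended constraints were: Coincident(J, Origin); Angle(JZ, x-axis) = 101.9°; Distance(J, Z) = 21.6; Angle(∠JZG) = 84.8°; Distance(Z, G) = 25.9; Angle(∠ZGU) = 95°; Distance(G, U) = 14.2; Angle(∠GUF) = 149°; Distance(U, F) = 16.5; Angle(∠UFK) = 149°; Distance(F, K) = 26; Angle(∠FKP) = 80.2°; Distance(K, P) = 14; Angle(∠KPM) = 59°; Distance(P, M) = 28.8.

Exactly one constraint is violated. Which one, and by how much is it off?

Distance(P, M) = 28.8 — off by 7.80.

J = (0.00, 0.00) ✓; JZ at 101.9° ✓; |JZ| = 21.60 ✓; ∠JZG = 84.80° ✓; |ZG| = 25.90 ✓; ∠ZGU = 95.00° ✓; |GU| = 14.20 ✓; ∠GUF = 149.0° ✓; |UF| = 16.50 ✓; ∠UFK = 149.0° ✓; |FK| = 26.00 ✓; ∠FKP = 80.20° ✓; |KP| = 14.00 ✓; ∠KPM = 59.00° ✓; |PM| = 21.00 ✗.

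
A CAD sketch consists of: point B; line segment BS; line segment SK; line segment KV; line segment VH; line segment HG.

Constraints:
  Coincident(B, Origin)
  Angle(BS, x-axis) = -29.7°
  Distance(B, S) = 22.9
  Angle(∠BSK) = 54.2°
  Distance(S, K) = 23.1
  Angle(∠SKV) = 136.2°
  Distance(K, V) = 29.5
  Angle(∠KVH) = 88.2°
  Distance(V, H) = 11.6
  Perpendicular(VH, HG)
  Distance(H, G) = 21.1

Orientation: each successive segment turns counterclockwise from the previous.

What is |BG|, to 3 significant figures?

9.45

B is at the origin; BS runs at -29.7° with length 22.9, so S = (19.9, -11.3). ∠BSK = 54.2° gives SK at 96.1° from the x-axis; with |SK| = 23.1, K = (17.4, 11.6). ∠SKV = 136.2° gives KV at 140° from the x-axis; with |KV| = 29.5, V = (-5.13, 30.6). ∠KVH = 88.2° gives VH at -128° from the x-axis; with |VH| = 11.6, H = (-12.3, 21.5). The perpendicularity gives HG at right angles to VH, so HG runs at -38.3°; with |HG| = 21.1, G = (4.24, 8.44). Then |BG| = |G − B| = 9.45.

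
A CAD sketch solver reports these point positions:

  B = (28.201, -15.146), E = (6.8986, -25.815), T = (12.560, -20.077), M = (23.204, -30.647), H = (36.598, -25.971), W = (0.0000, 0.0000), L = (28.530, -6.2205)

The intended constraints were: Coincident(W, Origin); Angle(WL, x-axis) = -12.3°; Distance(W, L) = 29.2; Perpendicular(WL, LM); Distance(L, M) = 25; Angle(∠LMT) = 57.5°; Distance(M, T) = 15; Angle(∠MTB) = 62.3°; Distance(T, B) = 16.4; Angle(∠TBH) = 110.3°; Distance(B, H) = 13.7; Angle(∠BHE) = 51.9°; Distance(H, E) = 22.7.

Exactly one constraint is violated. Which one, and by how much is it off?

Distance(H, E) = 22.7 — off by 7.00.

W = (0.00, 0.00) ✓; WL at -12.30° ✓; |WL| = 29.20 ✓; ∠(WL, LM) = 90.00° ✓; |LM| = 25.00 ✓; ∠LMT = 57.50° ✓; |MT| = 15.00 ✓; ∠MTB = 62.30° ✓; |TB| = 16.40 ✓; ∠TBH = 110.3° ✓; |BH| = 13.70 ✓; ∠BHE = 51.90° ✓; |HE| = 29.70 ✗.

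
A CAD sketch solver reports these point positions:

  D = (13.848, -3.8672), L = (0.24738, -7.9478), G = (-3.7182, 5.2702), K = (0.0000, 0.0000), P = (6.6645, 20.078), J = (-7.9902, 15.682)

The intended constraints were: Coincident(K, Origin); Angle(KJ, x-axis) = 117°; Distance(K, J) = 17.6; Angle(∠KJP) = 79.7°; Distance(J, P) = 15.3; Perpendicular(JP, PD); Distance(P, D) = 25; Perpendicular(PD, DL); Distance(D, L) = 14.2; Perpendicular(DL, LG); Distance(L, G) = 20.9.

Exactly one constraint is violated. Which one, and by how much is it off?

Distance(L, G) = 20.9 — off by 7.10.

K = (0.00, 0.00) ✓; KJ at 117.0° ✓; |KJ| = 17.60 ✓; ∠KJP = 79.70° ✓; |JP| = 15.30 ✓; ∠(JP, PD) = 90.00° ✓; |PD| = 25.00 ✓; ∠(PD, DL) = 90.00° ✓; |DL| = 14.20 ✓; ∠(DL, LG) = 90.00° ✓; |LG| = 13.80 ✗.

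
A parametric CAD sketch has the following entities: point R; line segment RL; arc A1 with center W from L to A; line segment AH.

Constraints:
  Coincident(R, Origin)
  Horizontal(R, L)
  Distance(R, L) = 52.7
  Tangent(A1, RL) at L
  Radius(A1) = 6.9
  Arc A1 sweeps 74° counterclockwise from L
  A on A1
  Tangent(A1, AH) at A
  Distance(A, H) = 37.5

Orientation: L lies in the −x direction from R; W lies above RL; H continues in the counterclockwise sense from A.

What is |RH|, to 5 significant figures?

54.419

R is at the origin; R and L share the same y with |RL| = 52.7 and L on the −x side, so L = (-52.700, 0.0000). Tangency of A1 to RL means the radius WL is perpendicular to RL, so W = L + (0, 6.9) = (-52.700, 6.9000). On A1, L sits at bearing -90° from W; a 74° counterclockwise sweep puts A at bearing -16°, so A = W + 6.9·(cos -16°, sin -16°) = (-46.067, 4.9981). Tangency of A1 to AH means the radius WA is perpendicular to AH, so AH runs along (−sin -16°, cos -16°); with |AH| = 37.5, H = (-35.731, 41.045). Then |RH| = |H − R| = 54.419.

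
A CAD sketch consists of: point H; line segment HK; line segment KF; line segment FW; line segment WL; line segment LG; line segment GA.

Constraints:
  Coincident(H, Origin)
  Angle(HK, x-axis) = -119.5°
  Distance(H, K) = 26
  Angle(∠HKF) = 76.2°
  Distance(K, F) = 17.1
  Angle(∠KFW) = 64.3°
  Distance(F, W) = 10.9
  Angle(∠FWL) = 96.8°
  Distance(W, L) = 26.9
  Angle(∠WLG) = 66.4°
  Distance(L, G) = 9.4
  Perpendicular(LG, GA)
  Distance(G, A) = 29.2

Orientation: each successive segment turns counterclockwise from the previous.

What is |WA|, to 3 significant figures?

4.75

∠WLG = 66.4° gives LG at -63.2° from the x-axis; with |LG| = 9.4, G = (-20.9, -26.4). LG is perpendicular to GA, so GA runs at 26.8°; with |GA| = 29.2, A = (5.21, -13.2). Then |WA| = |A − W| = 4.75.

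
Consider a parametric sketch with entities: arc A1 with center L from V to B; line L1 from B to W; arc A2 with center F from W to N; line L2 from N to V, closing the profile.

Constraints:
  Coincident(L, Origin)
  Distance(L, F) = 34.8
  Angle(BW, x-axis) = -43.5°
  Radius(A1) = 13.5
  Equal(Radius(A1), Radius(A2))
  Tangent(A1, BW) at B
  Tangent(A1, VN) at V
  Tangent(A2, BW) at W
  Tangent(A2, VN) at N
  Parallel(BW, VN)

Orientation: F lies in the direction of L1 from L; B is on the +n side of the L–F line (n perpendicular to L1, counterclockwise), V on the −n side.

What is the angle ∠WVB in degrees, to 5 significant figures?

52.193°

Tangency of A1 to both parallel lines with radius 13.5 puts B and V at L ± 13.5·n: B = (9.2928, 9.7926), V = (-9.2928, -9.7926). Equal radii place W and N the same way about F: W = F + 13.5·n = (34.536, -14.162), N = F − 13.5·n = (15.950, -33.747). Then cos ∠WVB = VW·VB / (|VW||VB|), giving 52.193°.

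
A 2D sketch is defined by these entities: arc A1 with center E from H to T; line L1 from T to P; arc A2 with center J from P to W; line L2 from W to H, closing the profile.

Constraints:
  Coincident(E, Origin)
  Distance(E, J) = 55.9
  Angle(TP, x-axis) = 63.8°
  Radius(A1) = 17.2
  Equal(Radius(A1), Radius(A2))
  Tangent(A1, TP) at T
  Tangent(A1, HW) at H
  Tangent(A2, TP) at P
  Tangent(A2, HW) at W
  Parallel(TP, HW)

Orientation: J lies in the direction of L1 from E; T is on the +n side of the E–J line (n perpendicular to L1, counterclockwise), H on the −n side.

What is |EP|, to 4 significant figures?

58.49

The slot axis is L1's direction at 63.8°, so u = (cos 63.8°, sin 63.8°) = (0.4415, 0.8973) and n = (−sin 63.8°, cos 63.8°) = (-0.8973, 0.4415). E is at the origin and J lies 55.9 along u from E, so J = 55.9·u = (24.68, 50.16). Tangency of A1 to both parallel lines with radius 17.2 puts T and H at E ± 17.2·n: T = (-15.43, 7.594), H = (15.43, -7.594). Equal radii place P and W the same way about J: P = J + 17.2·n = (9.247, 57.75), W = J − 17.2·n = (40.11, 42.56). Then |EP| = |P − E| = 58.49.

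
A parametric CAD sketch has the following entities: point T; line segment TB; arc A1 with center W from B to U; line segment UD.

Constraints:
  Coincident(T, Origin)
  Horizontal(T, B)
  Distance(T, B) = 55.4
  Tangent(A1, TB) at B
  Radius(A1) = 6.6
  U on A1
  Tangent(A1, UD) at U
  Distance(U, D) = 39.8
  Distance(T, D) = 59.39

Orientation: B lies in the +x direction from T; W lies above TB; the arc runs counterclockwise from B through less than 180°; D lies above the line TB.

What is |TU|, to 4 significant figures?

61.83

Checks: |TB| = 55.40 ✓; |WU| = 6.600 ✓; ∠(WU, UD) = 90.00° ✓; |UD| = 39.80 ✓; |TD| = 59.39 ✓.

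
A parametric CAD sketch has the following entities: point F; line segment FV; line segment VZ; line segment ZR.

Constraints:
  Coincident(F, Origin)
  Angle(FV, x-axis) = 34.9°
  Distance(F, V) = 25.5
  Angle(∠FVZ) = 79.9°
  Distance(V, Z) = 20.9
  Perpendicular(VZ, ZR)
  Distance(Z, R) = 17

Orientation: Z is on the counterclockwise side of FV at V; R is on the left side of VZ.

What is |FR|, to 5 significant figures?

18.319

F is at the origin; FV runs at 34.9° with length 25.5, so V = 25.5·(cos 34.9°, sin 34.9°) = (20.914, 14.590). ∠FVZ = 79.9°, so VZ runs at 34.9° + (180° − 79.9°) = 135.00° from the x-axis; with |VZ| = 20.9, Z = V + 20.9·(cos 135.00°, sin 135.00°) = (6.1353, 29.368). The perpendicularity gives ZR at right angles to VZ; with |ZR| = 17.0 on the left of VZ, R = Z + 17.0·(-0.70711, -0.70711) = (-5.8855, 17.347). Then |FR| = |R − F| = 18.319.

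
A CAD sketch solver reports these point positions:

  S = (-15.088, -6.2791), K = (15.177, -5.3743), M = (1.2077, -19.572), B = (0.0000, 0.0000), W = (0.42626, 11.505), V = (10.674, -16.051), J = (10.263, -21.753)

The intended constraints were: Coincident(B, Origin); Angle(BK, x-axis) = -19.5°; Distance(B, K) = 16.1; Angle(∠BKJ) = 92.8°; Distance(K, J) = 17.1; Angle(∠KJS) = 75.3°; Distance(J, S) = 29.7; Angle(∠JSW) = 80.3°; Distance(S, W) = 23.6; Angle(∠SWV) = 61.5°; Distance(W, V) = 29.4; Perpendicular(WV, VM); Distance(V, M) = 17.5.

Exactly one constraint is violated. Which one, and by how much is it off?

Distance(V, M) = 17.5 — off by 7.40.

B = (0.00, 0.00) ✓; BK at -19.50° ✓; |BK| = 16.10 ✓; ∠BKJ = 92.80° ✓; |KJ| = 17.10 ✓; ∠KJS = 75.30° ✓; |JS| = 29.70 ✓; ∠JSW = 80.30° ✓; |SW| = 23.60 ✓; ∠SWV = 61.50° ✓; |WV| = 29.40 ✓; ∠(WV, VM) = 90.00° ✓; |VM| = 10.10 ✗.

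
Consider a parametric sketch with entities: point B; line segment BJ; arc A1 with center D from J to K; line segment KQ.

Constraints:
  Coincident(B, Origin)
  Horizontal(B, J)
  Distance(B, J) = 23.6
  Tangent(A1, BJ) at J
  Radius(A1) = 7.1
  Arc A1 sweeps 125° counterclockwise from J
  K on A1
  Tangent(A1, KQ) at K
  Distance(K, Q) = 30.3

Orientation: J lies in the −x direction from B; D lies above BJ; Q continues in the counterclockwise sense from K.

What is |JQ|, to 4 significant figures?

37.80

On A1, J sits at bearing -90° from D; a 125° counterclockwise sweep puts K at bearing 35°, so K = D + 7.1·(cos 35°, sin 35°) = (-17.78, 11.17). The tangent condition forces DK to be normal to KQ, so KQ runs along (−sin 35°, cos 35°); with |KQ| = 30.3, Q = (-35.16, 35.99). Then |JQ| = |Q − J| = 37.80.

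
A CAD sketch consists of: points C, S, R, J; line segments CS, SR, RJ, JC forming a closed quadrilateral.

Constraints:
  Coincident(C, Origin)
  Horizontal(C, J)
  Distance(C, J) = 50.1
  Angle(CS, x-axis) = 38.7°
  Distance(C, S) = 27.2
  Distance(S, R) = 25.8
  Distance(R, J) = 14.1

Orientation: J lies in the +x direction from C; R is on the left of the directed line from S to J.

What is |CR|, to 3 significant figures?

48.8

C is at the origin; C and J share the same y with |CJ| = 50.1 and J in +x, so J = (50.1, 0). CS runs at 38.7° with |CS| = 27.2, so S = (21.2, 17.0). R is determined by |SR| = 25.8 and |RJ| = 14.1 together: it lies at the intersection of circle(S, 25.8) and circle(J, 14.1). With |SJ| = 33.5, the foot of the radical line on SJ is 23.7 from S and the perpendicular offset is √(25.8² − 23.7²) = 10.1. Taking the left-of-SJ solution: R = (46.8, 13.7).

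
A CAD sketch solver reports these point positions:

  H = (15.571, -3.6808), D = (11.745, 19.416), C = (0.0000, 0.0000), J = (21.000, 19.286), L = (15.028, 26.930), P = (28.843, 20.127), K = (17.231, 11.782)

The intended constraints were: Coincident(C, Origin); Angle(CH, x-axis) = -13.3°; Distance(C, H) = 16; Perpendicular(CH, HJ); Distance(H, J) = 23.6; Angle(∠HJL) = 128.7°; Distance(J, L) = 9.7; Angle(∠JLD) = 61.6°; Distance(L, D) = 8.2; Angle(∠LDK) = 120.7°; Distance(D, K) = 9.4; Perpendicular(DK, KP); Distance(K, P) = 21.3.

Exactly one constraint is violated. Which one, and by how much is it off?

Distance(K, P) = 21.3 — off by 7.00.

C = (0.00, 0.00) ✓; CH at -13.30° ✓; |CH| = 16.00 ✓; ∠(CH, HJ) = 90.00° ✓; |HJ| = 23.60 ✓; ∠HJL = 128.7° ✓; |JL| = 9.700 ✓; ∠JLD = 61.60° ✓; |LD| = 8.200 ✓; ∠LDK = 120.7° ✓; |DK| = 9.401 ✓; ∠(DK, KP) = 90.00° ✓; |KP| = 14.30 ✗.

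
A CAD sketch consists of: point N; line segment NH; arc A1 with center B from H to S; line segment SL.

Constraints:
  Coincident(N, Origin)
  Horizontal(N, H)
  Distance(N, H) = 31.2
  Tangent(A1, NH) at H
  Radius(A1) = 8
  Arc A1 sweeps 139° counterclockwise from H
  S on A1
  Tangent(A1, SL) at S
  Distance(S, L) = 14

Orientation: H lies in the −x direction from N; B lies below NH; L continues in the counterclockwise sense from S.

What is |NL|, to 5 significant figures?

34.773

N is at the origin; N and H share the same y with |NH| = 31.2 and H on the −x side, so H = (-31.200, 0.0000). A1 meets NH tangentially, so BH is at right angles to NH, so B = H + (0, -8) = (-31.200, -8.0000). On A1, H sits at bearing 90° from B; a 139° counterclockwise sweep puts S at bearing 229°, so S = B + 8.0·(cos 229°, sin 229°) = (-36.448, -14.038). Tangency of A1 to SL means the radius BS is perpendicular to SL, so SL runs along (−sin 229°, cos 229°); with |SL| = 14.0, L = (-25.883, -23.223). Then |NL| = |L − N| = 34.773.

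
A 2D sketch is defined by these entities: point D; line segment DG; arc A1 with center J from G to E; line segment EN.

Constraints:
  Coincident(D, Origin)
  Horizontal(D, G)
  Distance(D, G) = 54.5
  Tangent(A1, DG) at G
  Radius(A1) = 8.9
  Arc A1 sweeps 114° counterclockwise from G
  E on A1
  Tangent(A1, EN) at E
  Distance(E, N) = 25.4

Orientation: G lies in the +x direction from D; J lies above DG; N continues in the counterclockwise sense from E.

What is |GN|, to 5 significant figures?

35.792

D is at the origin; D and G share the same y with |DG| = 54.5 and G on the +x side, so G = (54.500, 0.0000). The tangent condition forces JG to be normal to DG, so J = G + (0, 8.9) = (54.500, 8.9000). On A1, G sits at bearing -90° from J; a 114° counterclockwise sweep puts E at bearing 24°, so E = J + 8.9·(cos 24°, sin 24°) = (62.631, 12.520). A1 meets EN tangentially, so JE is at right angles to EN, so EN runs along (−sin 24°, cos 24°); with |EN| = 25.4, N = (52.299, 35.724). Then |GN| = |N − G| = 35.792.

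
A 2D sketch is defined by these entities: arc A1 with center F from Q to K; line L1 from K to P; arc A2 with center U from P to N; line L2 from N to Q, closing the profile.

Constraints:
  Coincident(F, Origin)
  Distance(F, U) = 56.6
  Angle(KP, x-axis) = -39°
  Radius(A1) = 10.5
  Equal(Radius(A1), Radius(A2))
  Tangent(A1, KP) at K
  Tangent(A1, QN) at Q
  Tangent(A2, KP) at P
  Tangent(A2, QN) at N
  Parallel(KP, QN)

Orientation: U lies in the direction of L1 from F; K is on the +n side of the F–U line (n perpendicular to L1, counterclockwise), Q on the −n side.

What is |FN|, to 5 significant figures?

57.566

The slot axis is L1's direction at -39.0°, so u = (cos -39.0°, sin -39.0°) = (0.77715, -0.62932) and n = (−sin -39.0°, cos -39.0°) = (0.62932, 0.77715). F is at the origin and U lies 56.6 along u from F, so U = 56.6·u = (43.986, -35.620). Tangency of A1 to both parallel lines with radius 10.5 puts K and Q at F ± 10.5·n: K = (6.6079, 8.1600), Q = (-6.6079, -8.1600). Equal radii place P and N the same way about U: P = U + 10.5·n = (50.594, -27.460), N = U − 10.5·n = (37.379, -43.780). Then |FN| = |N − F| = 57.566.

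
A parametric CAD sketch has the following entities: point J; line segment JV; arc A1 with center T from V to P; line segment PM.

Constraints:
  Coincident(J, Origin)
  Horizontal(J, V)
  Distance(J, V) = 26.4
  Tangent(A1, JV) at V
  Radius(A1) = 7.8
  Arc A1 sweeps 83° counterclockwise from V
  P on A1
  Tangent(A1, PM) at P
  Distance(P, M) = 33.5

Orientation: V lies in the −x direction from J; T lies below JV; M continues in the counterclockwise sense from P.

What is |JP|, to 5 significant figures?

34.822

Since A1 is tangent to JV there, TV ⟂ JV, so T = V + (0, -7.8) = (-26.400, -7.8000). On A1, V sits at bearing 90° from T; an 83° counterclockwise sweep puts P at bearing 173°, so P = T + 7.8·(cos 173°, sin 173°) = (-34.142, -6.8494). Then |JP| = |P − J| = 34.822.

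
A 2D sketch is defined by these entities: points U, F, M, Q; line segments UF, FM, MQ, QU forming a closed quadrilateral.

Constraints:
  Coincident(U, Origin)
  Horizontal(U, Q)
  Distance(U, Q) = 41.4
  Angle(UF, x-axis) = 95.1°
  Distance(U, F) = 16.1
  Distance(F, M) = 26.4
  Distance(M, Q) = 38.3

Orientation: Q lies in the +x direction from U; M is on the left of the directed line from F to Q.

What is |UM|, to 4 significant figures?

37.37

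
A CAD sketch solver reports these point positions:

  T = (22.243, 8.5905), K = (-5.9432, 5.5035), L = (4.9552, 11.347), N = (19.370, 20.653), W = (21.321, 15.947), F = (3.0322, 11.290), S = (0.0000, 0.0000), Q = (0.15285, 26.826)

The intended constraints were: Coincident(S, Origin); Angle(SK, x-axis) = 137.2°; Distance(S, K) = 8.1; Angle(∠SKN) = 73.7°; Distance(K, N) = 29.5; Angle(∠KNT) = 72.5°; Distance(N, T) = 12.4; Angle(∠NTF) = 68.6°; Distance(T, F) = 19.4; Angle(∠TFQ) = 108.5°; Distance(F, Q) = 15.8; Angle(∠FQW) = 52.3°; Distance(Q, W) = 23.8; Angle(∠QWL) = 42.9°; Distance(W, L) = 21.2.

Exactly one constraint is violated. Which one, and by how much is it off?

Distance(W, L) = 21.2 — off by 4.20.

S = (0.00, 0.00) ✓; SK at 137.2° ✓; |SK| = 8.100 ✓; ∠SKN = 73.70° ✓; |KN| = 29.50 ✓; ∠KNT = 72.50° ✓; |NT| = 12.40 ✓; ∠NTF = 68.60° ✓; |TF| = 19.40 ✓; ∠TFQ = 108.5° ✓; |FQ| = 15.80 ✓; ∠FQW = 52.30° ✓; |QW| = 23.80 ✓; ∠QWL = 42.90° ✓; |WL| = 17.00 ✗.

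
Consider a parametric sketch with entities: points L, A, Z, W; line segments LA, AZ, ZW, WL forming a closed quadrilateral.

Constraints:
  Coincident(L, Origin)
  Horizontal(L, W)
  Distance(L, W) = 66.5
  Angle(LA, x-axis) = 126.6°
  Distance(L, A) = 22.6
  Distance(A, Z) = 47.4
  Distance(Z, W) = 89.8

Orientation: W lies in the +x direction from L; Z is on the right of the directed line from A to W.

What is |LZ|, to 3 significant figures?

34.4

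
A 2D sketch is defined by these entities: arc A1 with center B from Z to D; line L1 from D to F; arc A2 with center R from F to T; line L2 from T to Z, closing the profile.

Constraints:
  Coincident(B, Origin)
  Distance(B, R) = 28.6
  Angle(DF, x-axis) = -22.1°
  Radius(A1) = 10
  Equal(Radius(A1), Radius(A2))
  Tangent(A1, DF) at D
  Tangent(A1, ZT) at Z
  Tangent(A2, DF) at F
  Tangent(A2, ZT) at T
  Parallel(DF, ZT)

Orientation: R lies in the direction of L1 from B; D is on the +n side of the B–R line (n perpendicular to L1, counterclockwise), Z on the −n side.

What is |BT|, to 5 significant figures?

30.298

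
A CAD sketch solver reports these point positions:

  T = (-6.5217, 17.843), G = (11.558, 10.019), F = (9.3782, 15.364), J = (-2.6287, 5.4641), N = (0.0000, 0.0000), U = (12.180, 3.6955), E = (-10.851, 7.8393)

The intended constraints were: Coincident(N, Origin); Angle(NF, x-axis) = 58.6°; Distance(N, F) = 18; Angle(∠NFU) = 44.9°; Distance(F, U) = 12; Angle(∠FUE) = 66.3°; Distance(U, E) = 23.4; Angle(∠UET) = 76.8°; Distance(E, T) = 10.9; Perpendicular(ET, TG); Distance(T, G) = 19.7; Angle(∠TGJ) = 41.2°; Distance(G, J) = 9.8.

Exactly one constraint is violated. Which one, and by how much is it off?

Distance(G, J) = 9.8 — off by 5.10.

N = (0.00, 0.00) ✓; NF at 58.60° ✓; |NF| = 18.00 ✓; ∠NFU = 44.90° ✓; |FU| = 12.00 ✓; ∠FUE = 66.30° ✓; |UE| = 23.40 ✓; ∠UET = 76.80° ✓; |ET| = 10.90 ✓; ∠(ET, TG) = 90.00° ✓; |TG| = 19.70 ✓; ∠TGJ = 41.20° ✓; |GJ| = 14.90 ✗.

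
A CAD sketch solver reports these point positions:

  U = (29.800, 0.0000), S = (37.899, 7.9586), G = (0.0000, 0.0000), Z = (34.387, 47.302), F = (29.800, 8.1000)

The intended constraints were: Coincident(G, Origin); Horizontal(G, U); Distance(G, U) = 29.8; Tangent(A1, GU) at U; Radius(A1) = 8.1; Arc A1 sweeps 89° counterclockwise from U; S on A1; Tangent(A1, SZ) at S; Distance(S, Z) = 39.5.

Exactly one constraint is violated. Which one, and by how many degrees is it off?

Tangent(A1, SZ) at S — off by 6.10°.

G = (0.00, 0.00) ✓; G.y = 0.00, U.y = 0.00 ✓; |GU| = 29.80 ✓; ∠(FU, UG) = 90.00° ✓; |FU| = 8.100 ✓; bearing(F→S) − bearing(F→U) = 89.00° ✓; |FS| = 8.100 ✓; ∠(FS, SZ) = 83.90° ✗; |SZ| = 39.50 ✓.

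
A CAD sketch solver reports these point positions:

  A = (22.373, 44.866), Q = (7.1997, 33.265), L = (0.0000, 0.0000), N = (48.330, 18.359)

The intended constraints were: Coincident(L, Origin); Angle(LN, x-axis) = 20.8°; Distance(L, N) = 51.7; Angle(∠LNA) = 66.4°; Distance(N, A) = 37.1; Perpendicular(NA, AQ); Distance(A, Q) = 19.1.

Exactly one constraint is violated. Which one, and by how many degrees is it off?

Perpendicular(NA, AQ) — off by 7.00°.

L = (0.00, 0.00) ✓; LN at 20.80° ✓; |LN| = 51.70 ✓; ∠LNA = 66.40° ✓; |NA| = 37.10 ✓; ∠(NA, AQ) = 83.00° ✗; |AQ| = 19.10 ✓.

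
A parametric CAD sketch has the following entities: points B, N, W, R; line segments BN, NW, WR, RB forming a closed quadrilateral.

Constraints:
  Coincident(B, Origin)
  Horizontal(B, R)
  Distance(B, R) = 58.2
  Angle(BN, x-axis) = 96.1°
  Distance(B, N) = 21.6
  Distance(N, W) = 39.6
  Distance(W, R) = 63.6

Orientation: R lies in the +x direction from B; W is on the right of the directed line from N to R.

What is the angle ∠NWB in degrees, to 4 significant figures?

7.995°

Checks: |NW| = 39.60 ✓; |WR| = 63.60 ✓.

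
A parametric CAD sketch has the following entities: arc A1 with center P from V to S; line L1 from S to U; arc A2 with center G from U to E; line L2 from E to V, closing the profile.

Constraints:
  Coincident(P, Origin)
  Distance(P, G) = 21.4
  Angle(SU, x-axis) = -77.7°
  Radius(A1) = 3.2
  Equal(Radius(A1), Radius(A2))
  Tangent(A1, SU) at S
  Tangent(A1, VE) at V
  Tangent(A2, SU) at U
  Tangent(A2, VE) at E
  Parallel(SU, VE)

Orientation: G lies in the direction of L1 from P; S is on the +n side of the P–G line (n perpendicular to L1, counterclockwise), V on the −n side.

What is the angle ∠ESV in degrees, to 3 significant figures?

73.3°

Tangency of A1 to both parallel lines with radius 3.2 puts S and V at P ± 3.2·n: S = (3.13, 0.682), V = (-3.13, -0.682). Equal radii place U and E the same way about G: U = G + 3.2·n = (7.69, -20.2), E = G − 3.2·n = (1.43, -21.6). Then cos ∠ESV = SE·SV / (|SE||SV|), giving 73.3°.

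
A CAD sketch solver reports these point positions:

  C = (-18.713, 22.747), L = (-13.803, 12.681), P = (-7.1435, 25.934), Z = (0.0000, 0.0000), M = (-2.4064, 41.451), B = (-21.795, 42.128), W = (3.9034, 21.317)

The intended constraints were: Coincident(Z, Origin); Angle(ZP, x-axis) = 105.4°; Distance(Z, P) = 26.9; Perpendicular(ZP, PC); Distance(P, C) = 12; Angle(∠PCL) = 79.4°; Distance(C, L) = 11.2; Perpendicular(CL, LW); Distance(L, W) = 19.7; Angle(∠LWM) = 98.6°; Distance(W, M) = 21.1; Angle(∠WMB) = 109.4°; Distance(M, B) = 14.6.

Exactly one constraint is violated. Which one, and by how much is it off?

Distance(M, B) = 14.6 — off by 4.80.

Z = (0.00, 0.00) ✓; ZP at 105.4° ✓; |ZP| = 26.90 ✓; ∠(ZP, PC) = 90.00° ✓; |PC| = 12.00 ✓; ∠PCL = 79.40° ✓; |CL| = 11.20 ✓; ∠(CL, LW) = 90.00° ✓; |LW| = 19.70 ✓; ∠LWM = 98.60° ✓; |WM| = 21.10 ✓; ∠WMB = 109.4° ✓; |MB| = 19.40 ✗.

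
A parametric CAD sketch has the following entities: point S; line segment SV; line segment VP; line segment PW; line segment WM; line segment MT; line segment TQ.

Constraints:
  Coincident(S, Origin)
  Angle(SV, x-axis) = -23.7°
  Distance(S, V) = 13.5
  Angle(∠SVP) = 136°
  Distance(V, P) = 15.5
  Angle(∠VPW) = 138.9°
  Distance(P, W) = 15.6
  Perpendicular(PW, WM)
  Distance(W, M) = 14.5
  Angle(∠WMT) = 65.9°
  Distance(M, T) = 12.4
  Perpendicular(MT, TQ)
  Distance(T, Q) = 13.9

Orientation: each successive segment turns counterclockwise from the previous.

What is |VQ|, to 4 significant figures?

25.47

∠WMT = 65.9° gives MT at -94.50° from the x-axis; with |MT| = 12.4, T = (20.66, 8.227). MT ⟂ TQ, so TQ runs at -4.500°; with |TQ| = 13.9, Q = (34.52, 7.136). Then |VQ| = |Q − V| = 25.47.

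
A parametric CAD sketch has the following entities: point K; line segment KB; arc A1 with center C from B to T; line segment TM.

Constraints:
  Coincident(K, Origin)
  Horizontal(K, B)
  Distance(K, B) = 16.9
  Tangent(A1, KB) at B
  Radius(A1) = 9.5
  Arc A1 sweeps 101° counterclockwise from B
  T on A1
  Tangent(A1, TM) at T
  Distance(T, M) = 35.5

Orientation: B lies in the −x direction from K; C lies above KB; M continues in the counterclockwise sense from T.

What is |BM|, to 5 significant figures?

46.231

On A1, B sits at bearing -90° from C; a 101° counterclockwise sweep puts T at bearing 11°, so T = C + 9.5·(cos 11°, sin 11°) = (-7.5745, 11.313). Since A1 is tangent to TM there, CT ⟂ TM, so TM runs along (−sin 11°, cos 11°); with |TM| = 35.5, M = (-14.348, 46.160). Then |BM| = |M − B| = 46.231.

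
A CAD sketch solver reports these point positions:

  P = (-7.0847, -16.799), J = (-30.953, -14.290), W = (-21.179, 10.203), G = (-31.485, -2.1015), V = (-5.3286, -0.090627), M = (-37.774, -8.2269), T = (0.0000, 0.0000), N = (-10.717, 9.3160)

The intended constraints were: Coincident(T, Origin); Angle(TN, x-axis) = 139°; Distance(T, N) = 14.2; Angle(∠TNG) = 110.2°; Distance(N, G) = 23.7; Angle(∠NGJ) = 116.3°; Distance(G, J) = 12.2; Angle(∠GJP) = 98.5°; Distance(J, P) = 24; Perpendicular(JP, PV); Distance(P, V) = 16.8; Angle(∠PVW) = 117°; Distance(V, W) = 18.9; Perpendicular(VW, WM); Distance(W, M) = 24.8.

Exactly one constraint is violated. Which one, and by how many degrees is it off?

Perpendicular(VW, WM) — off by 9.00°.

T = (0.00, 0.00) ✓; TN at 139.0° ✓; |TN| = 14.20 ✓; ∠TNG = 110.2° ✓; |NG| = 23.70 ✓; ∠NGJ = 116.3° ✓; |GJ| = 12.20 ✓; ∠GJP = 98.50° ✓; |JP| = 24.00 ✓; ∠(JP, PV) = 90.00° ✓; |PV| = 16.80 ✓; ∠PVW = 117.0° ✓; |VW| = 18.90 ✓; ∠(VW, WM) = 81.00° ✗; |WM| = 24.80 ✓.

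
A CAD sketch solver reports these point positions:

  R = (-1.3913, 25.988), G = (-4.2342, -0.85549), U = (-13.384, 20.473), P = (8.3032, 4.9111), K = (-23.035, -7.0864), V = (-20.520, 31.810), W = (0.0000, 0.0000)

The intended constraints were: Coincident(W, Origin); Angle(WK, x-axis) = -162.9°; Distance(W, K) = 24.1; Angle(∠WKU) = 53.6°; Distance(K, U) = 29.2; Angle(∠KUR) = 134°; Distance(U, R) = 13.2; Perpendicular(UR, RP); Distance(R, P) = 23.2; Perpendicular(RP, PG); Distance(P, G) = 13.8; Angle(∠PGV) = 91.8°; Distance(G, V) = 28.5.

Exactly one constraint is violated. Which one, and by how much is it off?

Distance(G, V) = 28.5 — off by 8.00.

W = (0.00, 0.00) ✓; WK at -162.9° ✓; |WK| = 24.10 ✓; ∠WKU = 53.60° ✓; |KU| = 29.20 ✓; ∠KUR = 134.0° ✓; |UR| = 13.20 ✓; ∠(UR, RP) = 90.00° ✓; |RP| = 23.20 ✓; ∠(RP, PG) = 90.00° ✓; |PG| = 13.80 ✓; ∠PGV = 91.80° ✓; |GV| = 36.50 ✗.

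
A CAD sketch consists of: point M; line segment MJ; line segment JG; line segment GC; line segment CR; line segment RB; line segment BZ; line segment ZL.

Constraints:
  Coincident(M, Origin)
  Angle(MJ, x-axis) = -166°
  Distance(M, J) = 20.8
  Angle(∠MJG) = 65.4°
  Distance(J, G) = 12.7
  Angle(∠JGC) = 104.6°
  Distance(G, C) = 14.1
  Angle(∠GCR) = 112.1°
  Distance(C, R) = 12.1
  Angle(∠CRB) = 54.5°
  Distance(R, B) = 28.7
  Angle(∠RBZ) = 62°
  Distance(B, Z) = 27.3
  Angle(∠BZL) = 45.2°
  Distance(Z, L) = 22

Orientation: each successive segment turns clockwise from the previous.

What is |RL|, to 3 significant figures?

9.87

M is at the origin; MJ runs at -166.0° with length 20.8, so J = (-20.2, -5.03). ∠MJG = 65.4° gives JG at 79.4° from the x-axis; with |JG| = 12.7, G = (-17.8, 7.45). ∠JGC = 104.6° gives GC at 4.00° from the x-axis; with |GC| = 14.1, C = (-3.78, 8.43). ∠GCR = 112.1° gives CR at -63.9° from the x-axis; with |CR| = 12.1, R = (1.54, -2.43). ∠CRB = 54.5° gives RB at 171° from the x-axis; with |RB| = 28.7, B = (-26.8, 2.26). ∠RBZ = 62.0° gives BZ at 52.6° from the x-axis; with |BZ| = 27.3, Z = (-10.2, 23.9). ∠BZL = 45.2° gives ZL at -82.2° from the x-axis; with |ZL| = 22.0, L = (-7.20, 2.15). Then |RL| = |L − R| = 9.87.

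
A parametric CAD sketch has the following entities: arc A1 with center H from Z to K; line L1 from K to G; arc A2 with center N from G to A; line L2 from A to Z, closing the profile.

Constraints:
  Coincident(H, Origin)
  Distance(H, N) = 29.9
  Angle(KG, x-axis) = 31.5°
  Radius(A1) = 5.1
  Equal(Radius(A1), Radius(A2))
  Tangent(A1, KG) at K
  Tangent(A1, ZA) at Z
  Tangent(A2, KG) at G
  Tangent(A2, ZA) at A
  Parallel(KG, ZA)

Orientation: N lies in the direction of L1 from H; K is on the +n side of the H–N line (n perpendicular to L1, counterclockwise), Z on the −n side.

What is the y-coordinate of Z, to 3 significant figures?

-4.35

The slot axis is L1's direction at 31.5°, so u = (cos 31.5°, sin 31.5°) = (0.853, 0.522) and n = (−sin 31.5°, cos 31.5°) = (-0.522, 0.853). H is at the origin and N lies 29.9 along u from H, so N = 29.9·u = (25.5, 15.6). Tangency of A1 to both parallel lines with radius 5.1 puts K and Z at H ± 5.1·n: K = (-2.66, 4.35), Z = (2.66, -4.35). So Z.y = -4.35.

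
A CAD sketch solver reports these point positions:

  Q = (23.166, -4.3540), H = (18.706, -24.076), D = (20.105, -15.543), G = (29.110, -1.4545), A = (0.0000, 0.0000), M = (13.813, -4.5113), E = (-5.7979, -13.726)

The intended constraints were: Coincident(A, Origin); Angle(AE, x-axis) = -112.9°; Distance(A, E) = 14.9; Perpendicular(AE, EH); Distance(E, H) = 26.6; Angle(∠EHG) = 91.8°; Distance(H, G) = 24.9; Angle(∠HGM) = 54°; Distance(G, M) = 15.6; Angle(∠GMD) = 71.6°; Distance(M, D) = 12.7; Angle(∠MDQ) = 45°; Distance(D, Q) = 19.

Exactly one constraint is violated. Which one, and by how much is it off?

Distance(D, Q) = 19 — off by 7.40.

A = (0.00, 0.00) ✓; AE at -112.9° ✓; |AE| = 14.90 ✓; ∠(AE, EH) = 90.00° ✓; |EH| = 26.60 ✓; ∠EHG = 91.80° ✓; |HG| = 24.90 ✓; ∠HGM = 54.00° ✓; |GM| = 15.60 ✓; ∠GMD = 71.60° ✓; |MD| = 12.70 ✓; ∠MDQ = 45.00° ✓; |DQ| = 11.60 ✗.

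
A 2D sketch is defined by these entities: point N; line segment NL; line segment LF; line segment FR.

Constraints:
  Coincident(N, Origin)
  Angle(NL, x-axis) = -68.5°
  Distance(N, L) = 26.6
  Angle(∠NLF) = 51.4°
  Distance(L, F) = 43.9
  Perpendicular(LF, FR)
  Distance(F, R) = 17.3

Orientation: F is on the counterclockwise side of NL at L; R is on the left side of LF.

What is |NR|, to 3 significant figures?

27.5

N is at the origin; NL runs at -68.5° with length 26.6, so L = 26.6·(cos -68.5°, sin -68.5°) = (9.75, -24.7). ∠NLF = 51.4°, so LF runs at -68.5° + (180° − 51.4°) = 60.1° from the x-axis; with |LF| = 43.9, F = L + 43.9·(cos 60.1°, sin 60.1°) = (31.6, 13.3). The perpendicularity gives FR at right angles to LF; with |FR| = 17.3 on the left of LF, R = F + 17.3·(-0.867, 0.498) = (16.6, 21.9). Then |NR| = |R − N| = 27.5.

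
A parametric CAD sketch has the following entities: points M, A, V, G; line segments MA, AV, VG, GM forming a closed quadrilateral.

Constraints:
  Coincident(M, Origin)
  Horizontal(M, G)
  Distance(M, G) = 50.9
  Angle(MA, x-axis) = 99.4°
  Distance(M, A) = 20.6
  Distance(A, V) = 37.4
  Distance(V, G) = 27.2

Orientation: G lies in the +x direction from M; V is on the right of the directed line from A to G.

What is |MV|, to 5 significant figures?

24.673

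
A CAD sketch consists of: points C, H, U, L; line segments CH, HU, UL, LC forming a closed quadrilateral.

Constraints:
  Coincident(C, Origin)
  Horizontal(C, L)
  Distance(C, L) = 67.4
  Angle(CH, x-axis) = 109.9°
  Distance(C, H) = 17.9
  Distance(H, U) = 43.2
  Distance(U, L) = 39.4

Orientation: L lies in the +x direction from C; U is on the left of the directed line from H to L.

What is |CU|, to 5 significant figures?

43.843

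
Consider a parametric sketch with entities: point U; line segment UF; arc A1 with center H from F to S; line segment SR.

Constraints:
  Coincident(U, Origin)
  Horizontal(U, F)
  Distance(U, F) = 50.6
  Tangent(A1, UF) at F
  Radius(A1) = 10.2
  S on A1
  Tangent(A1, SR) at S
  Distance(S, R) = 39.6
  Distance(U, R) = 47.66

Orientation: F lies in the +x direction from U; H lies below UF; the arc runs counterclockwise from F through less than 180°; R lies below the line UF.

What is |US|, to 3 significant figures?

41.8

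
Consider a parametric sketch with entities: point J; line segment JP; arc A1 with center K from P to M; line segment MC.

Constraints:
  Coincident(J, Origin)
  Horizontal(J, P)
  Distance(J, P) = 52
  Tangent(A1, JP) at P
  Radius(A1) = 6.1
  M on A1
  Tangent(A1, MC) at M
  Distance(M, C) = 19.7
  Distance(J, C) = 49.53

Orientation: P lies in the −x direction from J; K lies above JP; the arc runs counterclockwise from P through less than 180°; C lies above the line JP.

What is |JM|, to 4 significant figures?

46.26

J is at the origin; J and P share the same y with |JP| = 52.0 and P on the −x side, so P = (-52.00, 0.000). Tangency of A1 to JP means the radius KP is perpendicular to JP, so K = P + (0, 6.1) = (-52.00, 6.100). Since KM ⟂ MC (tangency), |KC| = √(6.1² + 19.7²) = 20.62 regardless of where M sits on A1. So C lies on both circle(J, 49.53) and circle(K, 20.62); the above-JP intersection is C = (-42.97, 24.64). M is the foot of the tangent from C: M = (-45.97, 5.170).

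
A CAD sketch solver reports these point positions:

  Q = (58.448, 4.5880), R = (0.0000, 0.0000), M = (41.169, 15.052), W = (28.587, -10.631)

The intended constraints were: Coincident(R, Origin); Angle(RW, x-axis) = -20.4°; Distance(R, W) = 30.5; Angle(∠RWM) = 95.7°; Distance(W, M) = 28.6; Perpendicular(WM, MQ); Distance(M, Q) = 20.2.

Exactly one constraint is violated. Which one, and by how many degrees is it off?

Perpendicular(WM, MQ) — off by 5.10°.

R = (0.00, 0.00) ✓; RW at -20.40° ✓; |RW| = 30.50 ✓; ∠RWM = 95.70° ✓; |WM| = 28.60 ✓; ∠(WM, MQ) = 95.10° ✗; |MQ| = 20.20 ✓.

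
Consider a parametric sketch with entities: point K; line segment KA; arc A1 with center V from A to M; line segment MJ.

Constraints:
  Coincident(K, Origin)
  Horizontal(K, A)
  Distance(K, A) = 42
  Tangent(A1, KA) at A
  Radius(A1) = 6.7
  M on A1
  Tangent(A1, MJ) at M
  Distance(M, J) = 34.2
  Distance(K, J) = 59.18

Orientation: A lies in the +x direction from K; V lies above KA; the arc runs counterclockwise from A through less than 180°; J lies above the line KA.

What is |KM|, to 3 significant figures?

49.2

K is at the origin; KA is horizontal with |KA| = 42.0 and A on the +x side, so A = (42.0, 0.00). The tangent condition forces VA to be normal to KA, so V = A + (0, 6.7) = (42.0, 6.70). Since VM ⟂ MJ (tangency), |VJ| = √(6.7² + 34.2²) = 34.9 regardless of where M sits on A1. So J lies on both circle(K, 59.18) and circle(V, 34.9); the above-KA intersection is J = (42.1, 41.5). M is the foot of the tangent from J: M = (48.6, 7.96).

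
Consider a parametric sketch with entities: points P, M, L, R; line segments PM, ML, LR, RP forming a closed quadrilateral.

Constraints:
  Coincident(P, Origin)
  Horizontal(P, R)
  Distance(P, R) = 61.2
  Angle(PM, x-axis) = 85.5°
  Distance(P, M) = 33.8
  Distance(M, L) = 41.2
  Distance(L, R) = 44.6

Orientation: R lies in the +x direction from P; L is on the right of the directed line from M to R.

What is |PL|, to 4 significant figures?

17.59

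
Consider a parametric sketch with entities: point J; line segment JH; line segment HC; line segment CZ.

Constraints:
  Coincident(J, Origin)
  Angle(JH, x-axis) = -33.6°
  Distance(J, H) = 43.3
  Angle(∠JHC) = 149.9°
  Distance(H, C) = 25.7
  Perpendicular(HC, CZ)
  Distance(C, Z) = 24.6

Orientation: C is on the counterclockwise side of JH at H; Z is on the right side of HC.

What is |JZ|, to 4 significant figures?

78.32

J is at the origin; JH runs at -33.6° with length 43.3, so H = 43.3·(cos -33.6°, sin -33.6°) = (36.07, -23.96). ∠JHC = 149.9°, so HC runs at -33.6° + (180° − 149.9°) = -3.500° from the x-axis; with |HC| = 25.7, C = H + 25.7·(cos -3.500°, sin -3.500°) = (61.72, -25.53). The perpendicularity gives CZ at right angles to HC; with |CZ| = 24.6 on the right of HC, Z = C + 24.6·(-0.06105, -0.9981) = (60.22, -50.08). Then |JZ| = |Z − J| = 78.32.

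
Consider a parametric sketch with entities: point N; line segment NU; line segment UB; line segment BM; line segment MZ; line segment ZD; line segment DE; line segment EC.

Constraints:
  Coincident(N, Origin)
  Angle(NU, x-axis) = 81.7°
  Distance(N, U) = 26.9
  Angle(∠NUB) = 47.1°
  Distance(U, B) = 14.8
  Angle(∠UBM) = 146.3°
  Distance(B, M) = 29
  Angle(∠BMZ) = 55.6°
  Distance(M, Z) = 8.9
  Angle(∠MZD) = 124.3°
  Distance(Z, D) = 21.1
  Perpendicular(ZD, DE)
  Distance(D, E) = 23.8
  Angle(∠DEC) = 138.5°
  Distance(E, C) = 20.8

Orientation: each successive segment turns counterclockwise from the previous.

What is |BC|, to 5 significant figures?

36.148

N is at the origin; NU runs at 81.7° with length 26.9, so U = (3.8832, 26.618). ∠NUB = 47.1° gives UB at -145.40° from the x-axis; with |UB| = 14.8, B = (-8.2992, 18.214). ∠UBM = 146.3° gives BM at -111.70° from the x-axis; with |BM| = 29.0, M = (-19.022, -8.7307). ∠BMZ = 55.6° gives MZ at 12.700° from the x-axis; with |MZ| = 8.9, Z = (-10.340, -6.7741). ∠MZD = 124.3° gives ZD at 68.400° from the x-axis; with |ZD| = 21.1, D = (-2.5722, 12.844). ZD ⟂ DE, so DE runs at 158.40°; with |DE| = 23.8, E = (-24.701, 21.606). ∠DEC = 138.5° gives EC at -160.10° from the x-axis; with |EC| = 20.8, C = (-44.259, 14.526). Then |BC| = |C − B| = 36.148.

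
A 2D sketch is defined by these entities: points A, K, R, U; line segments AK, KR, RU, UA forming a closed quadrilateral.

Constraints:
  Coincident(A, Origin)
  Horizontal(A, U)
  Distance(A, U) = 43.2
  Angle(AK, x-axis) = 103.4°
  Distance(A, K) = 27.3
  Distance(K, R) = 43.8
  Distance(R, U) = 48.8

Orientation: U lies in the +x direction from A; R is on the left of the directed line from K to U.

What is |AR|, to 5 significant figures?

57.367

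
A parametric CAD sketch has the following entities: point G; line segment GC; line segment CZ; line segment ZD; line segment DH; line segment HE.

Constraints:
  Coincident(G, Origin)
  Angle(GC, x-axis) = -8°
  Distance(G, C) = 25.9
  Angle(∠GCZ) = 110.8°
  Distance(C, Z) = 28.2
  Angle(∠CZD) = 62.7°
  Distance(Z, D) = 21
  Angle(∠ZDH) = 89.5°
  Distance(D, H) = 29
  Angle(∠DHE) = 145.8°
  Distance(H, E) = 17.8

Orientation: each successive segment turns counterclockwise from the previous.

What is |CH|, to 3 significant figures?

8.75

G is at the origin; GC runs at -8.0° with length 25.9, so C = (25.6, -3.60). ∠GCZ = 110.8° gives CZ at 61.2° from the x-axis; with |CZ| = 28.2, Z = (39.2, 21.1). ∠CZD = 62.7° gives ZD at 178° from the x-axis; with |ZD| = 21.0, D = (18.2, 21.7). ∠ZDH = 89.5° gives DH at -91.0° from the x-axis; with |DH| = 29.0, H = (17.7, -7.34). Then |CH| = |H − C| = 8.75.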